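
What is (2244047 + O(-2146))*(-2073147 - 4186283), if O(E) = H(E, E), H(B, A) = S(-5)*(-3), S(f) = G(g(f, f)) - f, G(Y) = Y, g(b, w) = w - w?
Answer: -14046361221760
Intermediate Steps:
g(b, w) = 0
S(f) = -f (S(f) = 0 - f = -f)
H(B, A) = -15 (H(B, A) = -1*(-5)*(-3) = 5*(-3) = -15)
O(E) = -15
(2244047 + O(-2146))*(-2073147 - 4186283) = (2244047 - 15)*(-2073147 - 4186283) = 2244032*(-6259430) = -14046361221760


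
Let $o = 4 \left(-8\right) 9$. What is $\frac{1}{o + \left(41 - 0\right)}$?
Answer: $- \frac{1}{247} \approx -0.0040486$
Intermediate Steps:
$o = -288$ ($o = \left(-32\right) 9 = -288$)
$\frac{1}{o + \left(41 - 0\right)} = \frac{1}{-288 + \left(41 - 0\right)} = \frac{1}{-288 + \left(41 + 0\right)} = \frac{1}{-288 + 41} = \frac{1}{-247} = - \frac{1}{247}$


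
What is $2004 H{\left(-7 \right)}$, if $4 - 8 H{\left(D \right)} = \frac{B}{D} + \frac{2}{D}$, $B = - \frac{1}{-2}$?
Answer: $\frac{30561}{28} \approx 1091.5$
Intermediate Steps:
$B = \frac{1}{2}$ ($B = \left(-1\right) \left(- \frac{1}{2}\right) = \frac{1}{2} \approx 0.5$)
$H{\left(D \right)} = \frac{1}{2} - \frac{5}{16 D}$ ($H{\left(D \right)} = \frac{1}{2} - \frac{\frac{1}{2 D} + \frac{2}{D}}{8} = \frac{1}{2} - \frac{\frac{5}{2} \frac{1}{D}}{8} = \frac{1}{2} - \frac{5}{16 D}$)
$2004 H{\left(-7 \right)} = 2004 \frac{-5 + 8 \left(-7\right)}{16 \left(-7\right)} = 2004 \cdot \frac{1}{16} \left(- \frac{1}{7}\right) \left(-5 - 56\right) = 2004 \cdot \frac{1}{16} \left(- \frac{1}{7}\right) \left(-61\right) = 2004 \cdot \frac{61}{112} = \frac{30561}{28}$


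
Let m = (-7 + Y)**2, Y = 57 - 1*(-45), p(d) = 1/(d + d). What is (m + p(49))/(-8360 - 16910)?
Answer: -884451/2476460 ≈ -0.35714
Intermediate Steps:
p(d) = 1/(2*d)
Y = 102 (Y = 57 + 45 = 102)
m = 9025 (m = (-7 + 102)**2 = 95**2 = 9025)
(m + p(49))/(-8360 - 16910) = (9025 + (1/2)/49)/(-8360 - 16910) = (9025 + (1/2)*(1/49))/(-25270) = (9025 + 1/98)*(-1/25270) = (884451/98)*(-1/25270) = -884451/2476460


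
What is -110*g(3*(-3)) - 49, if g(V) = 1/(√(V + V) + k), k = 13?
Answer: 3*(-49*√2 + 249*I)/(-13*I + 3*√2) ≈ -56.647 + 2.4957*I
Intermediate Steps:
g(V) = 1/(13 + √2*√V) (g(V) = 1/(√(V + V) + 13) = 1/(√(2*V) + 13) = 1/(√2*√V + 13) = 1/(13 + √2*√V))
-110*g(3*(-3)) - 49 = -110/(13 + √2*√(3*(-3))) - 49 = -110/(13 + √2*√(-9)) - 49 = -110/(13 + √2*(3*I)) - 49 = -110/(13 + 3*I*√2) - 49 = -49 - 110/(13 + 3*I*√2)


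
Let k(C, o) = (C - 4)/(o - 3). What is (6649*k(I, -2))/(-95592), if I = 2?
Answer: -6649/238980 ≈ -0.027822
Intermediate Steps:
k(C, o) = (-4 + C)/(-3 + o)
(6649*k(I, -2))/(-95592) = (6649*((-4 + 2)/(-3 - 2)))/(-95592) = (6649*(-2/(-5)))*(-1/95592) = (6649*(-1/5*(-2)))*(-1/95592) = (6649*(2/5))*(-1/95592) = (13298/5)*(-1/95592) = -6649/238980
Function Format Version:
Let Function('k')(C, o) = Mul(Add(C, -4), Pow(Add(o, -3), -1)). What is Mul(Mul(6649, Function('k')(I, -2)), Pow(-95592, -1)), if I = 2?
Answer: Rational(-6649, 238980) ≈ -0.027822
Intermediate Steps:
Function('k')(C, o) = Mul(Pow(Add(-3, o), -1), Add(-4, C)) (Function('k')(C, o) = Mul(Add(-4, C), Pow(Add(-3, o), -1)) = Mul(Pow(Add(-3, o), -1), Add(-4, C)))
Mul(Mul(6649, Function('k')(I, -2)), Pow(-95592, -1)) = Mul(Mul(6649, Mul(Pow(Add(-3, -2), -1), Add(-4, 2))), Pow(-95592, -1)) = Mul(Mul(6649, Mul(Pow(-5, -1), -2)), Rational(-1, 95592)) = Mul(Mul(6649, Mul(Rational(-1, 5), -2)), Rational(-1, 95592)) = Mul(Mul(6649, Rational(2, 5)), Rational(-1, 95592)) = Mul(Rational(13298, 5), Rational(-1, 95592)) = Rational(-6649, 238980)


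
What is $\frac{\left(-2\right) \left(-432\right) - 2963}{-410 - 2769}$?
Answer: $\frac{2099}{3179} \approx 0.66027$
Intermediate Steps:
$\frac{\left(-2\right) \left(-432\right) - 2963}{-410 - 2769} = \frac{864 - 2963}{-3179} = \left(-2099\right) \left(- \frac{1}{3179}\right) = \frac{2099}{3179}$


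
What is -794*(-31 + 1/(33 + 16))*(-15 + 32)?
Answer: 20489964/49 ≈ 4.1816e+5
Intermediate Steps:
-794*(-31 + 1/(33 + 16))*(-15 + 32) = -794*(-31 + 1/49)*17 = -(-1205292)*17/49 = -794*(-25806/49) = 20489964/49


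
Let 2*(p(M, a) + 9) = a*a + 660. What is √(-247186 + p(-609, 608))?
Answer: I*√62033 ≈ 249.06*I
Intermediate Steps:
p(M, a) = 321 + a²/2 (p(M, a) = -9 + (a*a + 660)/2 = -9 + (a² + 660)/2 = -9 + (660 + a²)/2 = -9 + (330 + a²/2) = 321 + a²/2)
√(-247186 + p(-609, 608)) = √(-247186 + (321 + (½)*608²)) = √(-247186 + (321 + (½)*369664)) = √(-247186 + (321 + 184832)) = √(-247186 + 185153) = √(-62033) = I*√62033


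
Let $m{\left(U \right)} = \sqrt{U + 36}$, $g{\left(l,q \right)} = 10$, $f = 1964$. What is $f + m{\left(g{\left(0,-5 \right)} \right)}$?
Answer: $1964 + \sqrt{46} \approx 1970.8$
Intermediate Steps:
$m{\left(U \right)} = \sqrt{36 + U}$
$f + m{\left(g{\left(0,-5 \right)} \right)} = 1964 + \sqrt{36 + 10} = 1964 + \sqrt{46}$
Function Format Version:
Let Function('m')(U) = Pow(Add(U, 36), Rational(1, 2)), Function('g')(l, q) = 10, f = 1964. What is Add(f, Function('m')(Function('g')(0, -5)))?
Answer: Add(1964, Pow(46, Rational(1, 2))) ≈ 1970.8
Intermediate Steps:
Function('m')(U) = Pow(Add(36, U), Rational(1, 2))
Add(f, Function('m')(Function('g')(0, -5))) = Add(1964, Pow(Add(36, 10), Rational(1, 2))) = Add(1964, Pow(46, Rational(1, 2)))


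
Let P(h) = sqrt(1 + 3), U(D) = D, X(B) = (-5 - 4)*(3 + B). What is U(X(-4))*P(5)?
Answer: 18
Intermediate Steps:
X(B) = -27 - 9*B (X(B) = -9*(3 + B) = -27 - 9*B)
P(h) = 2 (P(h) = sqrt(4) = 2)
U(X(-4))*P(5) = (-27 - 9*(-4))*2 = (-27 + 36)*2 = 9*2 = 18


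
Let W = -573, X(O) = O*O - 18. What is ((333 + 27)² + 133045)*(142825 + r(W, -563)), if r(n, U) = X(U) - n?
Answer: 120908363105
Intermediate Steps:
X(O) = -18 + O² (X(O) = O² - 18 = -18 + O²)
r(n, U) = -18 + U² - n (r(n, U) = (-18 + U²) - n = -18 + U² - n)
((333 + 27)² + 133045)*(142825 + r(W, -563)) = ((333 + 27)² + 133045)*(142825 + (-18 + (-563)² - 1*(-573))) = (360² + 133045)*(142825 + (-18 + 316969 + 573)) = (129600 + 133045)*(142825 + 317524) = 262645*460349 = 120908363105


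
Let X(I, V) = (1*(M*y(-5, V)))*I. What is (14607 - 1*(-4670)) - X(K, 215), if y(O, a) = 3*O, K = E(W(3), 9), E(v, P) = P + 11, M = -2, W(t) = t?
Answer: 18677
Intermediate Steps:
E(v, P) = 11 + P
K = 20 (K = 11 + 9 = 20)
X(I, V) = 30*I (X(I, V) = (1*(-6*(-5)))*I = (1*(-2*(-15)))*I = (1*30)*I = 30*I)
(14607 - 1*(-4670)) - X(K, 215) = (14607 - 1*(-4670)) - 30*20 = (14607 + 4670) - 1*600 = 19277 - 600 = 18677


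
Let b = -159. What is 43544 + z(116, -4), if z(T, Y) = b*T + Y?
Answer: 25096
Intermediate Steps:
z(T, Y) = Y - 159*T (z(T, Y) = -159*T + Y = Y - 159*T)
43544 + z(116, -4) = 43544 + (-4 - 159*116) = 43544 + (-4 - 18444) = 43544 - 18448 = 25096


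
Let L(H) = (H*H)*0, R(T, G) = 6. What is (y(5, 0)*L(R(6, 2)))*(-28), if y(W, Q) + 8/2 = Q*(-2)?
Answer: 0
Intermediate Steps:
y(W, Q) = -4 - 2*Q (y(W, Q) = -4 + Q*(-2) = -4 - 2*Q)
L(H) = 0 (L(H) = H**2*0 = 0)
(y(5, 0)*L(R(6, 2)))*(-28) = ((-4 - 2*0)*0)*(-28) = ((-4 + 0)*0)*(-28) = -4*0*(-28) = 0*(-28) = 0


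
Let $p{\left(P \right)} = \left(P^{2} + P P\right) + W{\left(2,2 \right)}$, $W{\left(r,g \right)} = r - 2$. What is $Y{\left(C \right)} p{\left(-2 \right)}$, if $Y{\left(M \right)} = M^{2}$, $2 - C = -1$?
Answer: $72$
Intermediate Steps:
$C = 3$ ($C = 2 - -1 = 2 + 1 = 3$)
$W{\left(r,g \right)} = -2 + r$
$p{\left(P \right)} = 2 P^{2}$ ($p{\left(P \right)} = \left(P^{2} + P P\right) + \left(-2 + 2\right) = \left(P^{2} + P^{2}\right) + 0 = 2 P^{2} + 0 = 2 P^{2}$)
$Y{\left(C \right)} p{\left(-2 \right)} = 3^{2} \cdot 2 \left(-2\right)^{2} = 9 \cdot 2 \cdot 4 = 9 \cdot 8 = 72$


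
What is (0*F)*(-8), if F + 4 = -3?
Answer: 0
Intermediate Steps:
F = -7 (F = -4 - 3 = -7)
(0*F)*(-8) = (0*(-7))*(-8) = 0*(-8) = 0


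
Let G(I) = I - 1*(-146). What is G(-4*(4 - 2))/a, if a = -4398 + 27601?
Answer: 138/23203 ≈ 0.0059475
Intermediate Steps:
G(I) = 146 + I (G(I) = I + 146 = 146 + I)
a = 23203
G(-4*(4 - 2))/a = (146 - 4*(4 - 2))/23203 = (146 - 4*2)*(1/23203) = (146 - 8)*(1/23203) = 138*(1/23203) = 138/23203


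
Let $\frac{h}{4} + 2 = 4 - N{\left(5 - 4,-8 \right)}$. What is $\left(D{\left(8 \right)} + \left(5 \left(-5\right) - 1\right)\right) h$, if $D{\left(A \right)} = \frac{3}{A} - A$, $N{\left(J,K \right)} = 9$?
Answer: $\frac{1883}{2} \approx 941.5$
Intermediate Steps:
$D{\left(A \right)} = - A + \frac{3}{A}$
$h = -28$ ($h = -8 + 4 \left(4 - 9\right) = -8 + 4 \left(-5\right) = -8 - 20 = -28$)
$\left(D{\left(8 \right)} + \left(5 \left(-5\right) - 1\right)\right) h = \left(\left(\left(-1\right) 8 + \frac{3}{8}\right) + \left(5 \left(-5\right) - 1\right)\right) \left(-28\right) = \left(\left(-8 + 3 \cdot \frac{1}{8}\right) - 26\right) \left(-28\right) = \left(\left(-8 + \frac{3}{8}\right) - 26\right) \left(-28\right) = \left(- \frac{61}{8} - 26\right) \left(-28\right) = \left(- \frac{269}{8}\right) \left(-28\right) = \frac{1883}{2}$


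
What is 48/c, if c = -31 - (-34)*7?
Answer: 16/69 ≈ 0.23188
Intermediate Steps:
c = 207 (c = -31 - 1*(-238) = -31 + 238 = 207)
48/c = 48/207 = 48*(1/207) = 16/69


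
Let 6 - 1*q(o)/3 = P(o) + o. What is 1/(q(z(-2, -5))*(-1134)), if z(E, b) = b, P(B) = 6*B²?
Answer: 1/472878 ≈ 2.1147e-6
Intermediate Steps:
q(o) = 18 - 18*o² - 3*o (q(o) = 18 - 3*(6*o² + o) = 18 - 3*(o + 6*o²) = 18 + (-18*o² - 3*o) = 18 - 18*o² - 3*o)
1/(q(z(-2, -5))*(-1134)) = 1/((18 - 18*(-5)² - 3*(-5))*(-1134)) = 1/((18 - 18*25 + 15)*(-1134)) = 1/((18 - 450 + 15)*(-1134)) = 1/(-417*(-1134)) = 1/472878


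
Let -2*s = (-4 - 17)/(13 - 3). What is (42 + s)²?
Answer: 741321/400 ≈ 1853.3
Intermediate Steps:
s = 21/20 (s = -(-4 - 17)/(2*(13 - 3)) = -(-21)/(2*10) = -½*(-21/10) = 21/20 ≈ 1.0500)
(42 + s)² = (42 + 21/20)² = (861/20)² = 741321/400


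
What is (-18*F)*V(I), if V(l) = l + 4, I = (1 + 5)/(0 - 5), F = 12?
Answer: -3024/5 ≈ -604.80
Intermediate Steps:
I = -6/5 (I = 6/(-5) = 6*(-⅕) = -6/5 ≈ -1.2000)
V(l) = 4 + l
(-18*F)*V(I) = (-18*12)*(4 - 6/5) = -216*14/5 = -3024/5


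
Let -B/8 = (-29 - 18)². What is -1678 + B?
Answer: -19350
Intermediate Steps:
B = -17672 (B = -8*(-29 - 18)² = -8*(-47)² = -8*2209 = -17672)
-1678 + B = -1678 - 17672 = -19350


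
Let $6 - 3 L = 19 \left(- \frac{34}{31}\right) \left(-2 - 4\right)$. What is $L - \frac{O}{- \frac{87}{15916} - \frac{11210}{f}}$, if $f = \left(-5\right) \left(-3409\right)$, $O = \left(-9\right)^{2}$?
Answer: $\frac{91985230434}{1115387905} \approx 82.469$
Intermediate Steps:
$O = 81$
$f = 17045$
$L = - \frac{1230}{31}$ ($L = 2 - \frac{19 \left(- \frac{34}{31}\right) \left(-2 - 4\right)}{3} = 2 - \frac{19 \left(\left(-34\right) \frac{1}{31}\right) \left(-6\right)}{3} = 2 - \frac{19 \left(- \frac{34}{31}\right) \left(-6\right)}{3} = 2 - \frac{\left(- \frac{646}{31}\right) \left(-6\right)}{3} = 2 - \frac{1292}{31} = - \frac{1230}{31} \approx -39.677$)
$L - \frac{O}{- \frac{87}{15916} - \frac{11210}{f}} = - \frac{1230}{31} - \frac{81}{- \frac{87}{15916} - \frac{11210}{17045}} = - \frac{1230}{31} - \frac{81}{\left(-87\right) \frac{1}{15916} - \frac{2242}{3409}} = - \frac{1230}{31} - \frac{81}{- \frac{87}{15916} - \frac{2242}{3409}} = - \frac{1230}{31} - \frac{81}{- \frac{35980255}{54257644}} = - \frac{1230}{31} - 81 \left(- \frac{54257644}{35980255}\right) = - \frac{1230}{31} - - \frac{4394869164}{35980255} = - \frac{1230}{31} + \frac{4394869164}{35980255} = \frac{91985230434}{1115387905}$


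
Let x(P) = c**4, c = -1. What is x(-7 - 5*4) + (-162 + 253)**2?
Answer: 8282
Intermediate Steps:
x(P) = 1 (x(P) = (-1)**4 = 1)
x(-7 - 5*4) + (-162 + 253)**2 = 1 + (-162 + 253)**2 = 1 + 91**2 = 1 + 8281 = 8282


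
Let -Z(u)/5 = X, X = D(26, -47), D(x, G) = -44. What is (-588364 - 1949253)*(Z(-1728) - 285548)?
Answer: 724053183376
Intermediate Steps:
X = -44
Z(u) = 220 (Z(u) = -5*(-44) = 220)
(-588364 - 1949253)*(Z(-1728) - 285548) = (-588364 - 1949253)*(220 - 285548) = -2537617*(-285328) = 724053183376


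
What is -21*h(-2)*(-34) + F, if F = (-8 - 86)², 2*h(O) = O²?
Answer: 10264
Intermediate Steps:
h(O) = O²/2
F = 8836 (F = (-94)² = 8836)
-21*h(-2)*(-34) + F = -21*(-2)²/2*(-34) + 8836 = -21*4/2*(-34) + 8836 = -21*2*(-34) + 8836 = -42*(-34) + 8836 = 1428 + 8836 = 10264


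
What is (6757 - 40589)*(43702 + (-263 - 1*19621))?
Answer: -805810576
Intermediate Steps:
(6757 - 40589)*(43702 + (-263 - 1*19621)) = -33832*(43702 + (-263 - 19621)) = -33832*(43702 - 19884) = -33832*23818 = -805810576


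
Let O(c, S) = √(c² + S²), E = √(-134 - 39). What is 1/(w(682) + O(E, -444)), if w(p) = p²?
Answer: 465124/216340138413 - √196963/216340138413 ≈ 2.1479e-6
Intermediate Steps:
E = I*√173 (E = √(-173) = I*√173 ≈ 13.153*I)
O(c, S) = √(S² + c²)
1/(w(682) + O(E, -444)) = 1/(682² + √((-444)² + (I*√173)²)) = 1/(465124 + √(197136 - 173)) = 1/(465124 + √196963)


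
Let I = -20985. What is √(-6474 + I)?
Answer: 9*I*√339 ≈ 165.71*I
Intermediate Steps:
√(-6474 + I) = √(-6474 - 20985) = √(-27459) = 9*I*√339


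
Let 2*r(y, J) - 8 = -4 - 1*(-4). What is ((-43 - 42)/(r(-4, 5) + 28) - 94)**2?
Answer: 9566649/1024 ≈ 9342.4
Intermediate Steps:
r(y, J) = 4 (r(y, J) = 4 + (-4 - 1*(-4))/2 = 4 + (-4 + 4)/2 = 4 + (1/2)*0 = 4 + 0 = 4)
((-43 - 42)/(r(-4, 5) + 28) - 94)**2 = ((-43 - 42)/(4 + 28) - 94)**2 = (-85/32 - 94)**2 = (-3093/32)**2 = 9566649/1024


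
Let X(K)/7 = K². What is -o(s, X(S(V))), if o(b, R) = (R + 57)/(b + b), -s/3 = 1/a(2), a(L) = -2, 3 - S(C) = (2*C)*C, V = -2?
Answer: -232/3 ≈ -77.333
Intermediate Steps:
S(C) = 3 - 2*C² (S(C) = 3 - 2*C*C = 3 - 2*C²)
s = 3/2 (s = -3/(-2) = -3*(-½) = 3/2 ≈ 1.5000)
X(K) = 7*K²
o(b, R) = (57 + R)/(2*b) (o(b, R) = (57 + R)/((2*b)) = (57 + R)*(1/(2*b)) = (57 + R)/(2*b))
-o(s, X(S(V))) = -(57 + 7*(3 - 2*(-2)²)²)/(2*3/2) = -2*(57 + 7*(3 - 2*4)²)/(2*3) = -2*(57 + 7*(3 - 8)²)/(2*3) = -2*(57 + 7*(-5)²)/(2*3) = -2*(57 + 7*25)/(2*3) = -2*(57 + 175)/(2*3) = -2*232/(2*3) = -1*232/3 = -232/3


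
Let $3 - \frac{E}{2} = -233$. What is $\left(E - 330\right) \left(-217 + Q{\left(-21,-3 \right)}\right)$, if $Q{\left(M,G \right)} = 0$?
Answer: $-30814$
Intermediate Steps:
$E = 472$ ($E = 6 - -466 = 6 + 466 = 472$)
$\left(E - 330\right) \left(-217 + Q{\left(-21,-3 \right)}\right) = \left(472 - 330\right) \left(-217 + 0\right) = 142 \left(-217\right) = -30814$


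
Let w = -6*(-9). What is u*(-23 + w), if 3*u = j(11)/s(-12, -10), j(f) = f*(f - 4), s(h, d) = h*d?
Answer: 2387/360 ≈ 6.6306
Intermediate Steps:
w = 54
s(h, d) = d*h
j(f) = f*(-4 + f)
u = 77/360 (u = ((11*(-4 + 11))/((-10*(-12))))/3 = ((11*7)/120)/3 = (77*(1/120))/3 = (⅓)*(77/120) = 77/360 ≈ 0.21389)
u*(-23 + w) = 77*(-23 + 54)/360 = (77/360)*31 = 2387/360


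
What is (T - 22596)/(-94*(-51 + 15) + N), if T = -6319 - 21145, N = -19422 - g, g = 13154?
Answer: 12515/7298 ≈ 1.7149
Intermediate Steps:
N = -32576 (N = -19422 - 1*13154 = -19422 - 13154 = -32576)
T = -27464
(T - 22596)/(-94*(-51 + 15) + N) = (-27464 - 22596)/(-94*(-51 + 15) - 32576) = -50060/(-94*(-36) - 32576) = -50060/(3384 - 32576) = -50060/(-29192) = -50060*(-1/29192) = 12515/7298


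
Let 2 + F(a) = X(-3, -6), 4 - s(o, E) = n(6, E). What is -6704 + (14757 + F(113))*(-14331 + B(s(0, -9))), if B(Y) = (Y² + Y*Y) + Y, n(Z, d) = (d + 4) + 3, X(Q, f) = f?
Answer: -210224201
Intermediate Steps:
n(Z, d) = 7 + d (n(Z, d) = (4 + d) + 3 = 7 + d)
s(o, E) = -3 - E (s(o, E) = 4 - (7 + E) = 4 + (-7 - E) = -3 - E)
F(a) = -8 (F(a) = -2 - 6 = -8)
B(Y) = Y + 2*Y² (B(Y) = (Y² + Y²) + Y = 2*Y² + Y = Y + 2*Y²)
-6704 + (14757 + F(113))*(-14331 + B(s(0, -9))) = -6704 + (14757 - 8)*(-14331 + (-3 - 1*(-9))*(1 + 2*(-3 - 1*(-9)))) = -6704 + 14749*(-14331 + (-3 + 9)*(1 + 2*(-3 + 9))) = -6704 + 14749*(-14331 + 6*(1 + 2*6)) = -6704 + 14749*(-14331 + 6*(1 + 12)) = -6704 + 14749*(-14331 + 6*13) = -6704 + 14749*(-14331 + 78) = -6704 + 14749*(-14253) = -6704 - 210217497 = -210224201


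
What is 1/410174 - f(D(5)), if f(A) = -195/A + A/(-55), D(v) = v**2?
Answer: 186219051/22559570 ≈ 8.2545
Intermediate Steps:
f(A) = -195/A - A/55 (f(A) = -195/A + A*(-1/55) = -195/A - A/55)
1/410174 - f(D(5)) = 1/410174 - (-195/(5**2) - 1/55*5**2) = 1/410174 - (-195/25 - 1/55*25) = 1/410174 - (-195*1/25 - 5/11) = 1/410174 - (-39/5 - 5/11) = 1/410174 - 1*(-454/55) = 1/410174 + 454/55 = 186219051/22559570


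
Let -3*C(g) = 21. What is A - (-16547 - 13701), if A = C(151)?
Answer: 30241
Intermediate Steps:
C(g) = -7 (C(g) = -1/3*21 = -7)
A = -7
A - (-16547 - 13701) = -7 - (-16547 - 13701) = -7 - 1*(-30248) = -7 + 30248 = 30241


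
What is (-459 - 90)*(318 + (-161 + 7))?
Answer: -90036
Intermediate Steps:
(-459 - 90)*(318 + (-161 + 7)) = -549*(318 - 154) = -549*164 = -90036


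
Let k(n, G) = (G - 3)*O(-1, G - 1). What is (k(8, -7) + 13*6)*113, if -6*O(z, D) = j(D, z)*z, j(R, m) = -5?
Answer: 29267/3 ≈ 9755.7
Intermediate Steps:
O(z, D) = 5*z/6 (O(z, D) = -(-5)*z/6 = 5*z/6)
k(n, G) = 5/2 - 5*G/6 (k(n, G) = (G - 3)*((5/6)*(-1)) = (-3 + G)*(-5/6) = 5/2 - 5*G/6)
(k(8, -7) + 13*6)*113 = ((5/2 - 5/6*(-7)) + 13*6)*113 = ((5/2 + 35/6) + 78)*113 = (25/3 + 78)*113 = (259/3)*113 = 29267/3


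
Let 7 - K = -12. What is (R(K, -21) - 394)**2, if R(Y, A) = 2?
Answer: 153664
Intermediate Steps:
K = 19 (K = 7 - 1*(-12) = 7 + 12 = 19)
(R(K, -21) - 394)**2 = (2 - 394)**2 = (-392)**2 = 153664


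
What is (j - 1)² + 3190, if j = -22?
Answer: 3719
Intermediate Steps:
(j - 1)² + 3190 = (-22 - 1)² + 3190 = (-23)² + 3190 = 529 + 3190 = 3719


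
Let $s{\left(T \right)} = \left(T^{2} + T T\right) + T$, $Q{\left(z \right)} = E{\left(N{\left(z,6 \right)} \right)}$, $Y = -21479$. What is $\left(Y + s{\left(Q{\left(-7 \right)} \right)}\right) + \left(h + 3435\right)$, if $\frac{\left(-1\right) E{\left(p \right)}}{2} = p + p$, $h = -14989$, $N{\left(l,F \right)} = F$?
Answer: $-31905$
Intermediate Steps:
$E{\left(p \right)} = - 4 p$ ($E{\left(p \right)} = - 2 \left(p + p\right) = - 2 \cdot 2 p = - 4 p$)
$Q{\left(z \right)} = -24$ ($Q{\left(z \right)} = \left(-4\right) 6 = -24$)
$s{\left(T \right)} = T + 2 T^{2}$ ($s{\left(T \right)} = \left(T^{2} + T^{2}\right) + T = 2 T^{2} + T = T + 2 T^{2}$)
$\left(Y + s{\left(Q{\left(-7 \right)} \right)}\right) + \left(h + 3435\right) = \left(-21479 - 24 \left(1 + 2 \left(-24\right)\right)\right) + \left(-14989 + 3435\right) = \left(-21479 - 24 \left(1 - 48\right)\right) - 11554 = \left(-21479 - -1128\right) - 11554 = \left(-21479 + 1128\right) - 11554 = -20351 - 11554 = -31905$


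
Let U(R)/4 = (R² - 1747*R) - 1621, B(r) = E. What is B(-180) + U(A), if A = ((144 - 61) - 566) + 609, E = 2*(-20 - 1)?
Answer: -823510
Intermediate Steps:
E = -42 (E = 2*(-21) = -42)
B(r) = -42
A = 126 (A = (83 - 566) + 609 = -483 + 609 = 126)
U(R) = -6484 - 6988*R + 4*R² (U(R) = 4*((R² - 1747*R) - 1621) = 4*(-1621 + R² - 1747*R) = -6484 - 6988*R + 4*R²)
B(-180) + U(A) = -42 + (-6484 - 6988*126 + 4*126²) = -42 + (-6484 - 880488 + 4*15876) = -42 + (-6484 - 880488 + 63504) = -42 - 823468 = -823510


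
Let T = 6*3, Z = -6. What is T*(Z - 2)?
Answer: -144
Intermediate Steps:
T = 18
T*(Z - 2) = 18*(-6 - 2) = 18*(-8) = -144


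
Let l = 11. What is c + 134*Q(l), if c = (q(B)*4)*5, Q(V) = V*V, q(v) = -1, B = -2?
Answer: 16194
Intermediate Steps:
Q(V) = V**2
c = -20 (c = -1*4*5 = -4*5 = -20)
c + 134*Q(l) = -20 + 134*11**2 = -20 + 134*121 = -20 + 16214 = 16194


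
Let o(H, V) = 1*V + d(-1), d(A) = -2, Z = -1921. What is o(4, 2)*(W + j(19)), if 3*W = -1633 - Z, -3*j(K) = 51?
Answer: 0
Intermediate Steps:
o(H, V) = -2 + V (o(H, V) = 1*V - 2 = V - 2 = -2 + V)
j(K) = -17 (j(K) = -⅓*51 = -17)
W = 96 (W = (-1633 - 1*(-1921))/3 = (-1633 + 1921)/3 = (⅓)*288 = 96)
o(4, 2)*(W + j(19)) = (-2 + 2)*(96 - 17) = 0*79 = 0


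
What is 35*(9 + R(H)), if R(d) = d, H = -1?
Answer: 280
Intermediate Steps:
35*(9 + R(H)) = 35*(9 - 1) = 35*8 = 280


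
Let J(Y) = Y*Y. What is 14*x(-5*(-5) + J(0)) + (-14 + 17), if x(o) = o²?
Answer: 8753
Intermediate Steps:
J(Y) = Y²
14*x(-5*(-5) + J(0)) + (-14 + 17) = 14*(-5*(-5) + 0²)² + (-14 + 17) = 14*(25 + 0)² + 3 = 14*25² + 3 = 14*625 + 3 = 8750 + 3 = 8753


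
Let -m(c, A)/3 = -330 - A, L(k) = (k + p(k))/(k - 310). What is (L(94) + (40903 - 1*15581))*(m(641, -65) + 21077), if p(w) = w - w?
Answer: 14953498172/27 ≈ 5.5383e+8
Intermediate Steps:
p(w) = 0
L(k) = k/(-310 + k) (L(k) = (k + 0)/(k - 310) = k/(-310 + k))
m(c, A) = 990 + 3*A (m(c, A) = -3*(-330 - A) = 990 + 3*A)
(L(94) + (40903 - 1*15581))*(m(641, -65) + 21077) = (94/(-310 + 94) + (40903 - 1*15581))*((990 + 3*(-65)) + 21077) = (94/(-216) + (40903 - 15581))*((990 - 195) + 21077) = (94*(-1/216) + 25322)*(795 + 21077) = (-47/108 + 25322)*21872 = (2734729/108)*21872 = 14953498172/27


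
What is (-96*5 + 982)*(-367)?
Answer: -184234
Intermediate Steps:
(-96*5 + 982)*(-367) = (-480 + 982)*(-367) = 502*(-367) = -184234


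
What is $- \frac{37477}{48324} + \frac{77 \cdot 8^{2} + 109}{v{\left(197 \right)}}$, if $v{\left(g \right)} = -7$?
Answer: $- \frac{243670327}{338268} \approx -720.35$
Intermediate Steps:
$- \frac{37477}{48324} + \frac{77 \cdot 8^{2} + 109}{v{\left(197 \right)}} = - \frac{37477}{48324} + \frac{77 \cdot 8^{2} + 109}{-7} = \left(-37477\right) \frac{1}{48324} + \left(77 \cdot 64 + 109\right) \left(- \frac{1}{7}\right) = - \frac{37477}{48324} + \left(4928 + 109\right) \left(- \frac{1}{7}\right) = - \frac{37477}{48324} + 5037 \left(- \frac{1}{7}\right) = - \frac{37477}{48324} - \frac{5037}{7} = - \frac{243670327}{338268}$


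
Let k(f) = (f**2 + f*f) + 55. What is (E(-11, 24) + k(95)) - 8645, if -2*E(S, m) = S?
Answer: 18931/2 ≈ 9465.5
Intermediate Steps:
k(f) = 55 + 2*f**2 (k(f) = (f**2 + f**2) + 55 = 2*f**2 + 55 = 55 + 2*f**2)
E(S, m) = -S/2
(E(-11, 24) + k(95)) - 8645 = (-1/2*(-11) + (55 + 2*95**2)) - 8645 = (11/2 + (55 + 2*9025)) - 8645 = (11/2 + (55 + 18050)) - 8645 = (11/2 + 18105) - 8645 = 36221/2 - 8645 = 18931/2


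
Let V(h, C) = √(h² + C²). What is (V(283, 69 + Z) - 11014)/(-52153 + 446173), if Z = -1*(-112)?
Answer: -5507/197010 + √4514/78804 ≈ -0.027100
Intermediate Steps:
Z = 112
V(h, C) = √(C² + h²)
(V(283, 69 + Z) - 11014)/(-52153 + 446173) = (√((69 + 112)² + 283²) - 11014)/(-52153 + 446173) = (√(181² + 80089) - 11014)/394020 = (√(32761 + 80089) - 11014)*(1/394020) = (√112850 - 11014)*(1/394020) = (5*√4514 - 11014)*(1/394020) = (-11014 + 5*√4514)*(1/394020) = -5507/197010 + √4514/78804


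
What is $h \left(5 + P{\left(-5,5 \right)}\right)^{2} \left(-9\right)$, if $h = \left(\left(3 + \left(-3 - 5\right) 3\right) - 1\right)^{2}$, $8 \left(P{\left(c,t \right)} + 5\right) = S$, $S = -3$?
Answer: $- \frac{9801}{16} \approx -612.56$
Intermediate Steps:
$P{\left(c,t \right)} = - \frac{43}{8}$ ($P{\left(c,t \right)} = -5 + \frac{1}{8} \left(-3\right) = -5 - \frac{3}{8} = - \frac{43}{8}$)
$h = 484$ ($h = \left(\left(3 - 24\right) - 1\right)^{2} = \left(-21 - 1\right)^{2} = \left(-22\right)^{2} = 484$)
$h \left(5 + P{\left(-5,5 \right)}\right)^{2} \left(-9\right) = 484 \left(5 - \frac{43}{8}\right)^{2} \left(-9\right) = 484 \left(- \frac{3}{8}\right)^{2} \left(-9\right) = 484 \cdot \frac{9}{64} \left(-9\right) = \frac{1089}{16} \left(-9\right) = - \frac{9801}{16}$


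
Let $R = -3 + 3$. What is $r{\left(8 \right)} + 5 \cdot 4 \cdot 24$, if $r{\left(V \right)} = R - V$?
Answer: $472$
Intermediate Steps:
$R = 0$
$r{\left(V \right)} = - V$ ($r{\left(V \right)} = 0 - V = - V$)
$r{\left(8 \right)} + 5 \cdot 4 \cdot 24 = \left(-1\right) 8 + 5 \cdot 4 \cdot 24 = -8 + 20 \cdot 24 = -8 + 480 = 472$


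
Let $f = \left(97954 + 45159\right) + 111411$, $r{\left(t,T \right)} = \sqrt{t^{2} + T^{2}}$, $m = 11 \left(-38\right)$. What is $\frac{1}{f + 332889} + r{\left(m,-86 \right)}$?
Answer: $\frac{1}{587413} + 2 \sqrt{45530} \approx 426.76$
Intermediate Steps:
$m = -418$
$r{\left(t,T \right)} = \sqrt{T^{2} + t^{2}}$
$f = 254524$ ($f = 143113 + 111411 = 254524$)
$\frac{1}{f + 332889} + r{\left(m,-86 \right)} = \frac{1}{254524 + 332889} + \sqrt{\left(-86\right)^{2} + \left(-418\right)^{2}} = \frac{1}{587413} + \sqrt{7396 + 174724} = \frac{1}{587413} + \sqrt{182120} = \frac{1}{587413} + 2 \sqrt{45530}$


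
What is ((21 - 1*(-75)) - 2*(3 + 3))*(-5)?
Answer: -420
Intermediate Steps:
((21 - 1*(-75)) - 2*(3 + 3))*(-5) = ((21 + 75) - 2*6)*(-5) = (96 - 12)*(-5) = 84*(-5) = -420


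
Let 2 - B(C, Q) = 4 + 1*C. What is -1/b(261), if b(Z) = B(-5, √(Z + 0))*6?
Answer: -1/18 ≈ -0.055556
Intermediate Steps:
B(C, Q) = -2 - C (B(C, Q) = 2 - (4 + 1*C) = 2 - (4 + C) = 2 + (-4 - C) = -2 - C)
b(Z) = 18 (b(Z) = (-2 - 1*(-5))*6 = (-2 + 5)*6 = 3*6 = 18)
-1/b(261) = -1/18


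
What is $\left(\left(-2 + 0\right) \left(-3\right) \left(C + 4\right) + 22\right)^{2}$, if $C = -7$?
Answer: $16$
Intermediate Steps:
$\left(\left(-2 + 0\right) \left(-3\right) \left(C + 4\right) + 22\right)^{2} = \left(\left(-2 + 0\right) \left(-3\right) \left(-7 + 4\right) + 22\right)^{2} = \left(\left(-2\right) \left(-3\right) \left(-3\right) + 22\right)^{2} = \left(6 \left(-3\right) + 22\right)^{2} = \left(-18 + 22\right)^{2} = 4^{2} = 16$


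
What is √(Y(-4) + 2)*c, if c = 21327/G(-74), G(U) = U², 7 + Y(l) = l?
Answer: 63981*I/5476 ≈ 11.684*I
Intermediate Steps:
Y(l) = -7 + l
c = 21327/5476 (c = 21327/((-74)²) = 21327/5476 ≈ 3.8946)
√(Y(-4) + 2)*c = √((-7 - 4) + 2)*(21327/5476) = √(-11 + 2)*(21327/5476) = √(-9)*(21327/5476) = (3*I)*(21327/5476) = 63981*I/5476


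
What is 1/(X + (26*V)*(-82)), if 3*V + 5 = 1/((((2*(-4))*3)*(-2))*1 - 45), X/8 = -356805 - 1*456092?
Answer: -9/58498736 ≈ -1.5385e-7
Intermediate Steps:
X = -6503176 (X = 8*(-356805 - 1*456092) = 8*(-356805 - 456092) = 8*(-812897) = -6503176)
V = -14/9 (V = -5/3 + 1/(3*((((2*(-4))*3)*(-2))*1 - 45)) = -5/3 + 1/(3*((-8*3*(-2))*1 - 45)) = -5/3 + 1/(3*(-24*(-2)*1 - 45)) = -5/3 + 1/(3*(48*1 - 45)) = -5/3 + 1/(3*(48 - 45)) = -5/3 + (1/3)/3 = -5/3 + (1/3)*(1/3) = -5/3 + 1/9 = -14/9 ≈ -1.5556)
1/(X + (26*V)*(-82)) = 1/(-6503176 + (26*(-14/9))*(-82)) = 1/(-6503176 - 364/9*(-82)) = 1/(-6503176 + 29848/9) = 1/(-58498736/9) = -9/58498736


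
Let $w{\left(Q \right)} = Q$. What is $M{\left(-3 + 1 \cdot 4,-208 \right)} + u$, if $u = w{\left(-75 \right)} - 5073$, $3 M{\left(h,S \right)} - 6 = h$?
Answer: $- \frac{15437}{3} \approx -5145.7$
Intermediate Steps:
$M{\left(h,S \right)} = 2 + \frac{h}{3}$
$u = -5148$ ($u = -75 - 5073 = -5148$)
$M{\left(-3 + 1 \cdot 4,-208 \right)} + u = \left(2 + \frac{-3 + 1 \cdot 4}{3}\right) - 5148 = \left(2 + \frac{-3 + 4}{3}\right) - 5148 = \left(2 + \frac{1}{3} \cdot 1\right) - 5148 = \left(2 + \frac{1}{3}\right) - 5148 = \frac{7}{3} - 5148 = - \frac{15437}{3}$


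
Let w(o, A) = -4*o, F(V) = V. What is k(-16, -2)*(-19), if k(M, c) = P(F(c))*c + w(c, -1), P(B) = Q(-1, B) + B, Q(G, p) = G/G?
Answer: -190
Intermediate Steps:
Q(G, p) = 1
P(B) = 1 + B
k(M, c) = -4*c + c*(1 + c) (k(M, c) = (1 + c)*c - 4*c = c*(1 + c) - 4*c = -4*c + c*(1 + c))
k(-16, -2)*(-19) = -2*(-3 - 2)*(-19) = -2*(-5)*(-19) = 10*(-19) = -190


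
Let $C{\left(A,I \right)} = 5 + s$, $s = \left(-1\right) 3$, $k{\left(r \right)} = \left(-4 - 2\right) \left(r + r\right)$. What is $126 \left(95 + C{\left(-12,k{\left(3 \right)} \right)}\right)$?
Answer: $12222$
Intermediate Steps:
$k{\left(r \right)} = - 12 r$ ($k{\left(r \right)} = - 6 \cdot 2 r = - 12 r$)
$s = -3$
$C{\left(A,I \right)} = 2$ ($C{\left(A,I \right)} = 5 - 3 = 2$)
$126 \left(95 + C{\left(-12,k{\left(3 \right)} \right)}\right) = 126 \left(95 + 2\right) = 126 \cdot 97 = 12222$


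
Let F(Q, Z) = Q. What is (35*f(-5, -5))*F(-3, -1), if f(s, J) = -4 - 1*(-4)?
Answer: 0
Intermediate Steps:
f(s, J) = 0 (f(s, J) = -4 + 4 = 0)
(35*f(-5, -5))*F(-3, -1) = (35*0)*(-3) = 0*(-3) = 0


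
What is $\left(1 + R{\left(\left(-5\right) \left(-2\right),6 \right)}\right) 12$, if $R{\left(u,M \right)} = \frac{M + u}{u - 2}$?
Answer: $36$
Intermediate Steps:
$R{\left(u,M \right)} = \frac{M + u}{-2 + u}$
$\left(1 + R{\left(\left(-5\right) \left(-2\right),6 \right)}\right) 12 = \left(1 + \frac{6 - -10}{-2 - -10}\right) 12 = \left(1 + \frac{6 + 10}{-2 + 10}\right) 12 = \left(1 + \frac{1}{8} \cdot 16\right) 12 = \left(1 + 2\right) 12 = 3 \cdot 12 = 36$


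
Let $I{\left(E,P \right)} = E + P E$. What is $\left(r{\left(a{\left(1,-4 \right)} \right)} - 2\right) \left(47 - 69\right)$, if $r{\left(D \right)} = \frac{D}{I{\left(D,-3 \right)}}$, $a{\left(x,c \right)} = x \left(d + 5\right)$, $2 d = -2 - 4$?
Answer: $55$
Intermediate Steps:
$d = -3$ ($d = \frac{-2 - 4}{2} = \frac{1}{2} \left(-6\right) = -3$)
$I{\left(E,P \right)} = E + E P$
$a{\left(x,c \right)} = 2 x$ ($a{\left(x,c \right)} = x \left(-3 + 5\right) = x 2 = 2 x$)
$r{\left(D \right)} = - \frac{1}{2}$ ($r{\left(D \right)} = \frac{D}{D \left(1 - 3\right)} = \frac{D}{D \left(-2\right)} = \frac{D}{\left(-2\right) D} = D \left(- \frac{1}{2 D}\right) = - \frac{1}{2}$)
$\left(r{\left(a{\left(1,-4 \right)} \right)} - 2\right) \left(47 - 69\right) = \left(- \frac{1}{2} - 2\right) \left(47 - 69\right) = \left(- \frac{5}{2}\right) \left(-22\right) = 55$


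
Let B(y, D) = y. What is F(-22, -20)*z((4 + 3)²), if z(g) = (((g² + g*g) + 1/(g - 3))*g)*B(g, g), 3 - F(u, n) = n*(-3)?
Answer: -30230753301/46 ≈ -6.5719e+8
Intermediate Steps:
F(u, n) = 3 + 3*n (F(u, n) = 3 - n*(-3) = 3 - (-3)*n = 3 + 3*n)
z(g) = g²*(1/(-3 + g) + 2*g²) (z(g) = (((g² + g*g) + 1/(g - 3))*g)*g = (((g² + g²) + 1/(-3 + g))*g)*g = ((2*g² + 1/(-3 + g))*g)*g = ((1/(-3 + g) + 2*g²)*g)*g = (g*(1/(-3 + g) + 2*g²))*g = g²*(1/(-3 + g) + 2*g²))
F(-22, -20)*z((4 + 3)²) = (3 + 3*(-20))*((((4 + 3)²)² - 6*(4 + 3)⁸ + 2*((4 + 3)²)⁵)/(-3 + (4 + 3)²)) = (3 - 60)*(((7²)² - 6*(7²)⁴ + 2*(7²)⁵)/(-3 + 7²)) = -57*(49² - 6*49⁴ + 2*49⁵)/(-3 + 49) = -57*(2401 - 6*5764801 + 2*282475249)/46 = -57*(2401 - 34588806 + 564950498)/46 = -57*530364093/46 = -30230753301/46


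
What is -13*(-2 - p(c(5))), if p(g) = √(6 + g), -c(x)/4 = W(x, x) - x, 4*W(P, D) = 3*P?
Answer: 26 + 13*√11 ≈ 69.116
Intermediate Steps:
W(P, D) = 3*P/4 (W(P, D) = (3*P)/4 = 3*P/4)
c(x) = x (c(x) = -4*(3*x/4 - x) = -(-1)*x = x)
-13*(-2 - p(c(5))) = -13*(-2 - √(6 + 5)) = -13*(-2 - √11) = 26 + 13*√11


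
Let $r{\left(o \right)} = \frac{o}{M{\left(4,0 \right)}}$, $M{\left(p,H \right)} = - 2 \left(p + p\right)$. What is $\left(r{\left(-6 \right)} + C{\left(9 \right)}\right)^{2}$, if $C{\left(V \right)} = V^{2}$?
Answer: $\frac{423801}{64} \approx 6621.9$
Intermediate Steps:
$M{\left(p,H \right)} = - 4 p$ ($M{\left(p,H \right)} = - 2 \cdot 2 p = - 4 p$)
$r{\left(o \right)} = - \frac{o}{16}$ ($r{\left(o \right)} = \frac{o}{\left(-4\right) 4} = \frac{o}{-16} = o \left(- \frac{1}{16}\right) = - \frac{o}{16}$)
$\left(r{\left(-6 \right)} + C{\left(9 \right)}\right)^{2} = \left(\left(- \frac{1}{16}\right) \left(-6\right) + 9^{2}\right)^{2} = \left(\frac{3}{8} + 81\right)^{2} = \left(\frac{651}{8}\right)^{2} = \frac{423801}{64}$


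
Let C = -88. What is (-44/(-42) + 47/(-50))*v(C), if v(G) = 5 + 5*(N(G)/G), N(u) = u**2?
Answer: -3277/70 ≈ -46.814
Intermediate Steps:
v(G) = 5 + 5*G (v(G) = 5 + 5*(G**2/G) = 5 + 5*G)
(-44/(-42) + 47/(-50))*v(C) = (-44/(-42) + 47/(-50))*(5 + 5*(-88)) = (-44*(-1/42) + 47*(-1/50))*(5 - 440) = (22/21 - 47/50)*(-435) = (113/1050)*(-435) = -3277/70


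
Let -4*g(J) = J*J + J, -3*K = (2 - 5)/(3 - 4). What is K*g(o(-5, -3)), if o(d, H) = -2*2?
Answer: 3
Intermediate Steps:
K = -1 (K = -(2 - 5)/(3*(3 - 4)) = -(-1)/(-1) = -(-1)*(-1) = -1/3*3 = -1)
o(d, H) = -4
g(J) = -J/4 - J**2/4 (g(J) = -(J*J + J)/4 = -(J**2 + J)/4 = -(J + J**2)/4 = -J/4 - J**2/4)
K*g(o(-5, -3)) = -(-1)*(-4)*(1 - 4)/4 = -(-1)*(-4)*(-3)/4 = -1*(-3) = 3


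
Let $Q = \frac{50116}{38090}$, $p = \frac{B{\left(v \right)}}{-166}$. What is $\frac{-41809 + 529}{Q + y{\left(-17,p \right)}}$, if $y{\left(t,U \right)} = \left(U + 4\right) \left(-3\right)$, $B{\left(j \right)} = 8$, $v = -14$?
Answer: $\frac{32626370400}{8330233} \approx 3916.6$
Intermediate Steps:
$p = - \frac{4}{83}$ ($p = \frac{8}{-166} = 8 \left(- \frac{1}{166}\right) = - \frac{4}{83} \approx -0.048193$)
$Q = \frac{25058}{19045}$ ($Q = 50116 \cdot \frac{1}{38090} = \frac{25058}{19045} \approx 1.3157$)
$y{\left(t,U \right)} = -12 - 3 U$ ($y{\left(t,U \right)} = \left(4 + U\right) \left(-3\right) = -12 - 3 U$)
$\frac{-41809 + 529}{Q + y{\left(-17,p \right)}} = \frac{-41809 + 529}{\frac{25058}{19045} - \frac{984}{83}} = - \frac{41280}{\frac{25058}{19045} + \left(-12 + \frac{12}{83}\right)} = - \frac{41280}{\frac{25058}{19045} - \frac{984}{83}} = - \frac{41280}{- \frac{16660466}{1580735}} = \left(-41280\right) \left(- \frac{1580735}{16660466}\right) = \frac{32626370400}{8330233}$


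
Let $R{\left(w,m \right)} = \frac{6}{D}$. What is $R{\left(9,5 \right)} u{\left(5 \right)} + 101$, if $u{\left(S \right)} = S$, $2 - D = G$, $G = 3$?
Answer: $71$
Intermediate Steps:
$D = -1$ ($D = 2 - 3 = -1$)
$R{\left(w,m \right)} = -6$ ($R{\left(w,m \right)} = \frac{6}{-1} = 6 \left(-1\right) = -6$)
$R{\left(9,5 \right)} u{\left(5 \right)} + 101 = \left(-6\right) 5 + 101 = -30 + 101 = 71$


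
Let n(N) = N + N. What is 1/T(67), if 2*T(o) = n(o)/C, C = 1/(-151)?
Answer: -1/10117 ≈ -9.8843e-5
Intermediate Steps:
C = -1/151 ≈ -0.0066225
n(N) = 2*N
T(o) = -151*o (T(o) = ((2*o)/(-1/151))/2 = ((2*o)*(-151))/2 = (-302*o)/2 = -151*o)
1/T(67) = 1/(-151*67) = 1/(-10117) = -1/10117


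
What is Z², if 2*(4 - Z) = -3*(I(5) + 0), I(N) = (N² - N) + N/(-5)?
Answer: 4225/4 ≈ 1056.3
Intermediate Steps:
I(N) = N² - 6*N/5 (I(N) = (N² - N) + N*(-⅕) = (N² - N) - N/5 = N² - 6*N/5)
Z = 65/2 (Z = 4 - (-3)*((⅕)*5*(-6 + 5*5) + 0)/2 = 4 - (-3)*((⅕)*5*(-6 + 25) + 0)/2 = 4 - (-3)*((⅕)*5*19 + 0)/2 = 4 - (-3)*(19 + 0)/2 = 4 - (-3)*19/2 = 4 - ½*(-57) = 4 + 57/2 = 65/2 ≈ 32.500)
Z² = (65/2)² = 4225/4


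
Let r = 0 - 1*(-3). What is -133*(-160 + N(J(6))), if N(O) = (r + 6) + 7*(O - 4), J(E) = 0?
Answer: 23807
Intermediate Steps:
r = 3 (r = 0 + 3 = 3)
N(O) = -19 + 7*O (N(O) = (3 + 6) + 7*(O - 4) = 9 + 7*(-4 + O) = 9 + (-28 + 7*O) = -19 + 7*O)
-133*(-160 + N(J(6))) = -133*(-160 + (-19 + 7*0)) = -133*(-160 + (-19 + 0)) = -133*(-160 - 19) = -133*(-179) = 23807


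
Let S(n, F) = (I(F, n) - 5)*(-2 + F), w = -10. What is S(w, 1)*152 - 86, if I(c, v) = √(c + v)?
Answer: 674 - 456*I ≈ 674.0 - 456.0*I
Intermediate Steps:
S(n, F) = (-5 + √(F + n))*(-2 + F) (S(n, F) = (√(F + n) - 5)*(-2 + F) = (-5 + √(F + n))*(-2 + F))
S(w, 1)*152 - 86 = (10 - 5*1 - 2*√(1 - 10) + 1*√(1 - 10))*152 - 86 = (10 - 5 - 6*I + 1*√(-9))*152 - 86 = (10 - 5 - 6*I + 1*(3*I))*152 - 86 = (10 - 5 - 6*I + 3*I)*152 - 86 = (5 - 3*I)*152 - 86 = (760 - 456*I) - 86 = 674 - 456*I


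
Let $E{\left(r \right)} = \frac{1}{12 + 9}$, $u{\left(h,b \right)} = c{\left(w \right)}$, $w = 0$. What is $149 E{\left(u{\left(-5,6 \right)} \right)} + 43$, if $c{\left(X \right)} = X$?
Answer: $\frac{1052}{21} \approx 50.095$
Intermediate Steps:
$u{\left(h,b \right)} = 0$
$E{\left(r \right)} = \frac{1}{21}$
$149 E{\left(u{\left(-5,6 \right)} \right)} + 43 = 149 \cdot \frac{1}{21} + 43 = \frac{149}{21} + 43 = \frac{1052}{21}$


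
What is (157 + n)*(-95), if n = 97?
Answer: -24130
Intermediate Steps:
(157 + n)*(-95) = (157 + 97)*(-95) = 254*(-95) = -24130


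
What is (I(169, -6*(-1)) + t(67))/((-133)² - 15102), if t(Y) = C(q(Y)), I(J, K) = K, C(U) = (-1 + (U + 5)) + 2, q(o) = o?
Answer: 79/2587 ≈ 0.030537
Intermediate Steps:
C(U) = 6 + U (C(U) = (-1 + (5 + U)) + 2 = (4 + U) + 2 = 6 + U)
t(Y) = 6 + Y
(I(169, -6*(-1)) + t(67))/((-133)² - 15102) = (-6*(-1) + (6 + 67))/((-133)² - 15102) = (6 + 73)/(17689 - 15102) = 79/2587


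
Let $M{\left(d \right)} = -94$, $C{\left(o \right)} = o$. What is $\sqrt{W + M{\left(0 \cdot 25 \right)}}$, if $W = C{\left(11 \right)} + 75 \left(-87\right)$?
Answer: $4 i \sqrt{413} \approx 81.29 i$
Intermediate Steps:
$W = -6514$ ($W = 11 + 75 \left(-87\right) = 11 - 6525 = -6514$)
$\sqrt{W + M{\left(0 \cdot 25 \right)}} = \sqrt{-6514 - 94} = \sqrt{-6608} = 4 i \sqrt{413}$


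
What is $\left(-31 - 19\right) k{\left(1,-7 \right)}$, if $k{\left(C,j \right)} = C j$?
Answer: $350$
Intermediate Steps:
$\left(-31 - 19\right) k{\left(1,-7 \right)} = \left(-31 - 19\right) 1 \left(-7\right) = \left(-50\right) \left(-7\right) = 350$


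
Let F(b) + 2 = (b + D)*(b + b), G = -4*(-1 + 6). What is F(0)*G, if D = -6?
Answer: 40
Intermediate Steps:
G = -20 (G = -4*5 = -20)
F(b) = -2 + 2*b*(-6 + b) (F(b) = -2 + (b - 6)*(b + b) = -2 + (-6 + b)*(2*b) = -2 + 2*b*(-6 + b))
F(0)*G = (-2 - 12*0 + 2*0**2)*(-20) = (-2 + 0 + 2*0)*(-20) = (-2 + 0 + 0)*(-20) = -2*(-20) = 40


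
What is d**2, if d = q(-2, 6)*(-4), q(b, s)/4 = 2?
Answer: 1024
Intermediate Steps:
q(b, s) = 8 (q(b, s) = 4*2 = 8)
d = -32 (d = 8*(-4) = -32)
d**2 = (-32)**2 = 1024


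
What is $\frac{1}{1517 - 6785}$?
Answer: $- \frac{1}{5268} \approx -0.00018983$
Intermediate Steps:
$\frac{1}{1517 - 6785} = \frac{1}{-5268} = - \frac{1}{5268}$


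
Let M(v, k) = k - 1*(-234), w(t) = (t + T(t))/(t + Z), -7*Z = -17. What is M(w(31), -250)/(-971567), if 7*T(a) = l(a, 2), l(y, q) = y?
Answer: 16/971567 ≈ 1.6468e-5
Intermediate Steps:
T(a) = a/7
Z = 17/7 (Z = -⅐*(-17) = 17/7 ≈ 2.4286)
w(t) = 8*t/(7*(17/7 + t)) (w(t) = (t + t/7)/(t + 17/7) = (8*t/7)/(17/7 + t) = 8*t/(7*(17/7 + t)))
M(v, k) = 234 + k (M(v, k) = k + 234 = 234 + k)
M(w(31), -250)/(-971567) = (234 - 250)/(-971567) = -16*(-1/971567) = 16/971567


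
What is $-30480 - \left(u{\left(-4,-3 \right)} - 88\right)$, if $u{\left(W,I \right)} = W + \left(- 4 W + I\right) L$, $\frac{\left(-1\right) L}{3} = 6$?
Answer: $-30154$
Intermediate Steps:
$L = -18$ ($L = \left(-3\right) 6 = -18$)
$u{\left(W,I \right)} = - 18 I + 73 W$ ($u{\left(W,I \right)} = W + \left(- 4 W + I\right) \left(-18\right) = W + \left(I - 4 W\right) \left(-18\right) = W - \left(- 72 W + 18 I\right) = - 18 I + 73 W$)
$-30480 - \left(u{\left(-4,-3 \right)} - 88\right) = -30480 - \left(\left(\left(-18\right) \left(-3\right) + 73 \left(-4\right)\right) - 88\right) = -30480 - \left(\left(54 - 292\right) - 88\right) = -30480 - \left(-238 - 88\right) = -30480 - -326 = -30480 + 326 = -30154$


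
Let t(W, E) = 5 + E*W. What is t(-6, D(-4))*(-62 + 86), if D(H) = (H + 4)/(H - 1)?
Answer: 120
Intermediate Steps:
D(H) = (4 + H)/(-1 + H)
t(-6, D(-4))*(-62 + 86) = (5 + ((4 - 4)/(-1 - 4))*(-6))*(-62 + 86) = (5 + (0/(-5))*(-6))*24 = (5 - ⅕*0*(-6))*24 = (5 + 0*(-6))*24 = (5 + 0)*24 = 5*24 = 120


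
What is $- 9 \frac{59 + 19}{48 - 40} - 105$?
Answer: $- \frac{771}{4} \approx -192.75$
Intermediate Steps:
$- 9 \frac{59 + 19}{48 - 40} - 105 = - 9 \cdot \frac{78}{8} - 105 = - 9 \cdot 78 \cdot \frac{1}{8} - 105 = \left(-9\right) \frac{39}{4} - 105 = - \frac{351}{4} - 105 = - \frac{771}{4}$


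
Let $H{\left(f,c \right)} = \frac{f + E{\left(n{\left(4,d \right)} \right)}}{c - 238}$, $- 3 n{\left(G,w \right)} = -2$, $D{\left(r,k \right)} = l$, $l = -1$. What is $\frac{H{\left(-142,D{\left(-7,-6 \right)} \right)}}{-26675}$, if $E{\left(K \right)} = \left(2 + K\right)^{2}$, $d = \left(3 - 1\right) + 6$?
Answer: $- \frac{1214}{57377925} \approx -2.1158 \cdot 10^{-5}$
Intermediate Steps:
$d = 8$ ($d = 2 + 6 = 8$)
$D{\left(r,k \right)} = -1$
$n{\left(G,w \right)} = \frac{2}{3}$ ($n{\left(G,w \right)} = \left(- \frac{1}{3}\right) \left(-2\right) = \frac{2}{3}$)
$H{\left(f,c \right)} = \frac{\frac{64}{9} + f}{-238 + c}$ ($H{\left(f,c \right)} = \frac{f + \left(2 + \frac{2}{3}\right)^{2}}{c - 238} = \frac{f + \left(\frac{8}{3}\right)^{2}}{-238 + c} = \frac{f + \frac{64}{9}}{-238 + c} = \frac{\frac{64}{9} + f}{-238 + c}$)
$\frac{H{\left(-142,D{\left(-7,-6 \right)} \right)}}{-26675} = \frac{\frac{1}{-238 - 1} \left(\frac{64}{9} - 142\right)}{-26675} = \frac{1}{-239} \left(- \frac{1214}{9}\right) \left(- \frac{1}{26675}\right) = \left(- \frac{1}{239}\right) \left(- \frac{1214}{9}\right) \left(- \frac{1}{26675}\right) = \frac{1214}{2151} \left(- \frac{1}{26675}\right) = - \frac{1214}{57377925}$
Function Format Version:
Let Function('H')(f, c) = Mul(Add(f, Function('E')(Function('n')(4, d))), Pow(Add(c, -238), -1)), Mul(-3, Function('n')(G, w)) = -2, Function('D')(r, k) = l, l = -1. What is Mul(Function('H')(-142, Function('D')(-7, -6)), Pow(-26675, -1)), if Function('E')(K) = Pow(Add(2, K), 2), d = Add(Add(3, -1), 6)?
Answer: Rational(-1214, 57377925) ≈ -2.1158e-5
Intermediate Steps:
d = 8 (d = Add(2, 6) = 8)
Function('D')(r, k) = -1
Function('n')(G, w) = Rational(2, 3) (Function('n')(G, w) = Mul(Rational(-1, 3), -2) = Rational(2, 3))
Function('H')(f, c) = Mul(Pow(Add(-238, c), -1), Add(Rational(64, 9), f)) (Function('H')(f, c) = Mul(Add(f, Pow(Add(2, Rational(2, 3)), 2)), Pow(Add(c, -238), -1)) = Mul(Add(f, Pow(Rational(8, 3), 2)), Pow(Add(-238, c), -1)) = Mul(Add(f, Rational(64, 9)), Pow(Add(-238, c), -1)) = Mul(Add(Rational(64, 9), f), Pow(Add(-238, c), -1)) = Mul(Pow(Add(-238, c), -1), Add(Rational(64, 9), f)))
Mul(Function('H')(-142, Function('D')(-7, -6)), Pow(-26675, -1)) = Mul(Mul(Pow(Add(-238, -1), -1), Add(Rational(64, 9), -142)), Pow(-26675, -1)) = Mul(Mul(Pow(-239, -1), Rational(-1214, 9)), Rational(-1, 26675)) = Mul(Mul(Rational(-1, 239), Rational(-1214, 9)), Rational(-1, 26675)) = Mul(Rational(1214, 2151), Rational(-1, 26675)) = Rational(-1214, 57377925)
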